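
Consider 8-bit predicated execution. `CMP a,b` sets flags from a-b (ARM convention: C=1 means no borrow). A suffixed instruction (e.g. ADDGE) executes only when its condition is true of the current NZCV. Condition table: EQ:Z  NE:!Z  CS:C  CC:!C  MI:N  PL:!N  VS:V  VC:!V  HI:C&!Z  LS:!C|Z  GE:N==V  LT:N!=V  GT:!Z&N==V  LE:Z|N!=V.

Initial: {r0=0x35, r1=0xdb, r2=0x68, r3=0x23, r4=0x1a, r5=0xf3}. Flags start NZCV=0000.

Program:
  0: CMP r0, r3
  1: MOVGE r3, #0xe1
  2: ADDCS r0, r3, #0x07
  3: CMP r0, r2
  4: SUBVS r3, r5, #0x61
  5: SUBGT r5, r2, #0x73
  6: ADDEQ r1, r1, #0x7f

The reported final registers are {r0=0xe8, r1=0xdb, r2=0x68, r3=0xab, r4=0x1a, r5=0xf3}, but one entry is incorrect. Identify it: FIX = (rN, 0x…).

[0] flags=0010 → (cmp)
[1] flags=0010 GE?T → r3=0xe1
[2] flags=0010 CS?T → r0=0xe8
[3] flags=1010 → (cmp)
[4] flags=1010 VS?F → skip
[5] flags=1010 GT?F → skip
[6] flags=1010 EQ?F → skip

FIX = (r3, 0xe1)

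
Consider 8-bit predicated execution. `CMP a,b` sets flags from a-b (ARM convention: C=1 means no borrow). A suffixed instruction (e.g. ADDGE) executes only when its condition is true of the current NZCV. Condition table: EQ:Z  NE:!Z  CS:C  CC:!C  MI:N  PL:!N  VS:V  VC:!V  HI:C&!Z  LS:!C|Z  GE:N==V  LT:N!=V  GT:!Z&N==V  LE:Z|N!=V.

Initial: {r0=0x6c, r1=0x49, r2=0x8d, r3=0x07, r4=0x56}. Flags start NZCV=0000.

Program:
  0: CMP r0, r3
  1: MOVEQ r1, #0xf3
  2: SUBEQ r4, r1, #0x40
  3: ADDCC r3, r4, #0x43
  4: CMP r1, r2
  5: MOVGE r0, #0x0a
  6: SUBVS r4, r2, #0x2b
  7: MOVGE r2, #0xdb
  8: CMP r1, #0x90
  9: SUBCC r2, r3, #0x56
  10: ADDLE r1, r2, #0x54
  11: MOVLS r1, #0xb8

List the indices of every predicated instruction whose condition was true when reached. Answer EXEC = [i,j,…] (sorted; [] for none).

EXEC = [5,6,7,9,11]

0: ✓ CMP  NZCV=0010
1: · MOVEQ
2: · SUBEQ
3: · ADDCC
4: ✓ CMP  NZCV=1001
5: ✓ MOVGE  r0←0x0a
6: ✓ SUBVS  r4←0x62
7: ✓ MOVGE  r2←0xdb
8: ✓ CMP  NZCV=1001
9: ✓ SUBCC  r2←0xb1
10: · ADDLE
11: ✓ MOVLS  r1←0xb8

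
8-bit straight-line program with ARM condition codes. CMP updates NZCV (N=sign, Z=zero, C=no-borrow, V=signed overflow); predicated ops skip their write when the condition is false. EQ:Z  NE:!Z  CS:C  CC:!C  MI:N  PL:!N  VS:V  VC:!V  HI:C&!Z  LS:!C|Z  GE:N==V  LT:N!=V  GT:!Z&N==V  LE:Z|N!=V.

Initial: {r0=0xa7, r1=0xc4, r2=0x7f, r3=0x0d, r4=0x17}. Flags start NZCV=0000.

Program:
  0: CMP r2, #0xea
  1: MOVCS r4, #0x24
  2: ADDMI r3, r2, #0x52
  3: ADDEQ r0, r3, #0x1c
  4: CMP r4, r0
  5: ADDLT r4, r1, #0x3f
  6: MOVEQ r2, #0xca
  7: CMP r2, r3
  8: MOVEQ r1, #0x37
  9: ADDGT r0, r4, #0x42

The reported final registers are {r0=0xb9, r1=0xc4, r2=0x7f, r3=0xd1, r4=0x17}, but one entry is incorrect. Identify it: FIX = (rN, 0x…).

0: ✓ CMP  NZCV=1001
1: · MOVCS
2: ✓ ADDMI  r3←0xd1
3: · ADDEQ
4: ✓ CMP  NZCV=0000
5: · ADDLT
6: · MOVEQ
7: ✓ CMP  NZCV=1001
8: · MOVEQ
9: ✓ ADDGT  r0←0x59

FIX = (r0, 0x59)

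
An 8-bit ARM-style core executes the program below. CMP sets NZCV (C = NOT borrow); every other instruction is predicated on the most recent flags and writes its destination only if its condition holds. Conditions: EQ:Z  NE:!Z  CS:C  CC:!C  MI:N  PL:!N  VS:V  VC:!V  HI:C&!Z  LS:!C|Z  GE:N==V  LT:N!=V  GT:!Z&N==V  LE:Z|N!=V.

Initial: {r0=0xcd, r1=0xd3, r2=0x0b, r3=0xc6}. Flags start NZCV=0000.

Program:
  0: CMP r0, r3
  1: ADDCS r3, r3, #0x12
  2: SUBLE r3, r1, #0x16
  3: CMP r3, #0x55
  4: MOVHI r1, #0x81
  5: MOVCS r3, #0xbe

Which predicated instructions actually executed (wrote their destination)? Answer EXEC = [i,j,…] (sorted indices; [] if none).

EXEC = [1,4,5]

[0] flags=0010 → (cmp)
[1] flags=0010 CS?T → r3=0xd8
[2] flags=0010 LE?F → skip
[3] flags=1010 → (cmp)
[4] flags=1010 HI?T → r1=0x81
[5] flags=1010 CS?T → r3=0xbe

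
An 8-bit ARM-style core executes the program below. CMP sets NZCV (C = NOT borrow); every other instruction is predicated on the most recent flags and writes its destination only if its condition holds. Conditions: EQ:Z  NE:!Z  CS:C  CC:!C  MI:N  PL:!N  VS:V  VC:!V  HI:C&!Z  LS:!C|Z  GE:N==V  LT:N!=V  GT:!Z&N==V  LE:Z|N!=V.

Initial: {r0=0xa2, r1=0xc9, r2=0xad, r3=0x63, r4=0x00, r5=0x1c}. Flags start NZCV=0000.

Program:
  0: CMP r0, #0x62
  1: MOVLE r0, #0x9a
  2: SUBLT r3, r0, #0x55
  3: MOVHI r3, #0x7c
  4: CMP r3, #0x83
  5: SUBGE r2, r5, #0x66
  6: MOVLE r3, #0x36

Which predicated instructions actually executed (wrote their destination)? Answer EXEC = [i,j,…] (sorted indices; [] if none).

EXEC = [1,2,3,5]

0: ✓ CMP  NZCV=0011
1: ✓ MOVLE  r0←0x9a
2: ✓ SUBLT  r3←0x45
3: ✓ MOVHI  r3←0x7c
4: ✓ CMP  NZCV=1001
5: ✓ SUBGE  r2←0xb6
6: · MOVLE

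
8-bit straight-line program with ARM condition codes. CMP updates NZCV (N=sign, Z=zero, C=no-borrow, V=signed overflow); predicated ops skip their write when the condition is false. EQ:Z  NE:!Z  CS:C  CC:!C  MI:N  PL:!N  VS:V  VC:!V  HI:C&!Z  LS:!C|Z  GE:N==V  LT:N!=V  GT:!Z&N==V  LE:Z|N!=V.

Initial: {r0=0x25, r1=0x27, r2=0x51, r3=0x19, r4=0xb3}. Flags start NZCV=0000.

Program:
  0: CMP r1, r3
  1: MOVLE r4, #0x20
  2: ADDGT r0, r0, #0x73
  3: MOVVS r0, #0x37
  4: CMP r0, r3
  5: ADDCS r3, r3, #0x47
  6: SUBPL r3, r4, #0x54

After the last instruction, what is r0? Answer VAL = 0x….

0: ✓ CMP  NZCV=0010
1: · MOVLE
2: ✓ ADDGT  r0←0x98
3: · MOVVS
4: ✓ CMP  NZCV=0011
5: ✓ ADDCS  r3←0x60
6: ✓ SUBPL  r3←0x5f

VAL = 0x98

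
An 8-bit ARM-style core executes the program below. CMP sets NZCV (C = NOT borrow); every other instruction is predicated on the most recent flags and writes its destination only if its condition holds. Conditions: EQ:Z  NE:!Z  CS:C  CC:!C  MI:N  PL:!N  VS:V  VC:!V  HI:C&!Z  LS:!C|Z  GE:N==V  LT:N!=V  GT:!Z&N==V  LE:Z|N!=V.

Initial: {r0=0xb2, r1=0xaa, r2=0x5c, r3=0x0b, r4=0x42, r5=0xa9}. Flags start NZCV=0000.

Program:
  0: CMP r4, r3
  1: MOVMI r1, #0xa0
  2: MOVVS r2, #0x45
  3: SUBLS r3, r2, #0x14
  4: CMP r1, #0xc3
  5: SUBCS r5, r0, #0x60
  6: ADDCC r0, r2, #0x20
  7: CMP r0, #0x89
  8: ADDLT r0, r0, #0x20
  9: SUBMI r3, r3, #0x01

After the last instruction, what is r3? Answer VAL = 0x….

[0] flags=0010 → (cmp)
[1] flags=0010 MI?F → skip
[2] flags=0010 VS?F → skip
[3] flags=0010 LS?F → skip
[4] flags=1000 → (cmp)
[5] flags=1000 CS?F → skip
[6] flags=1000 CC?T → r0=0x7c
[7] flags=1001 → (cmp)
[8] flags=1001 LT?F → skip
[9] flags=1001 MI?T → r3=0x0a

VAL = 0x0a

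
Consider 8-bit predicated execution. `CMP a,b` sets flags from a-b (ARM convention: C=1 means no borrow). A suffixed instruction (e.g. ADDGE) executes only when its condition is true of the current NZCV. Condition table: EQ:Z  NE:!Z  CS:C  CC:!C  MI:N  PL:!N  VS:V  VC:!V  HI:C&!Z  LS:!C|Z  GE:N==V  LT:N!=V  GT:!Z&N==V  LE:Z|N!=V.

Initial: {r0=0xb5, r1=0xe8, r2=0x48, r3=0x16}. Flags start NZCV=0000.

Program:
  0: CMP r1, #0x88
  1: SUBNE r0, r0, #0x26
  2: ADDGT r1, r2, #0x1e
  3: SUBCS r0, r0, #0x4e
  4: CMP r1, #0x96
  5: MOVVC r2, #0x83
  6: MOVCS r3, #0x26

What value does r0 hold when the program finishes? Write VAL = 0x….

VAL = 0x41

0: ✓ CMP  NZCV=0010
1: ✓ SUBNE  r0←0x8f
2: ✓ ADDGT  r1←0x66
3: ✓ SUBCS  r0←0x41
4: ✓ CMP  NZCV=1001
5: · MOVVC
6: · MOVCS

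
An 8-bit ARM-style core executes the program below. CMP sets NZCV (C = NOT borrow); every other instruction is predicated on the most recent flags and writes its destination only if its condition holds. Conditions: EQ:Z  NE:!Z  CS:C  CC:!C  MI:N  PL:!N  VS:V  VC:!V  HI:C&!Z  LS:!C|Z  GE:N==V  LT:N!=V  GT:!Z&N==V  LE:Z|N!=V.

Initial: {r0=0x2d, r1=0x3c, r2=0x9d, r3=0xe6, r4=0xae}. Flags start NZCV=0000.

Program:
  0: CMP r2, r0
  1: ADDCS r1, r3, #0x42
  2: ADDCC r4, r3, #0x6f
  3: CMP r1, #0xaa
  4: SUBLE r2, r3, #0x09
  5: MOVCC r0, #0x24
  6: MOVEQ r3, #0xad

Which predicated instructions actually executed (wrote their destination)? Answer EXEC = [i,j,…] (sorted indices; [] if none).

EXEC = [1,5]

[0] flags=0011 → (cmp)
[1] flags=0011 CS?T → r1=0x28
[2] flags=0011 CC?F → skip
[3] flags=0000 → (cmp)
[4] flags=0000 LE?F → skip
[5] flags=0000 CC?T → r0=0x24
[6] flags=0000 EQ?F → skip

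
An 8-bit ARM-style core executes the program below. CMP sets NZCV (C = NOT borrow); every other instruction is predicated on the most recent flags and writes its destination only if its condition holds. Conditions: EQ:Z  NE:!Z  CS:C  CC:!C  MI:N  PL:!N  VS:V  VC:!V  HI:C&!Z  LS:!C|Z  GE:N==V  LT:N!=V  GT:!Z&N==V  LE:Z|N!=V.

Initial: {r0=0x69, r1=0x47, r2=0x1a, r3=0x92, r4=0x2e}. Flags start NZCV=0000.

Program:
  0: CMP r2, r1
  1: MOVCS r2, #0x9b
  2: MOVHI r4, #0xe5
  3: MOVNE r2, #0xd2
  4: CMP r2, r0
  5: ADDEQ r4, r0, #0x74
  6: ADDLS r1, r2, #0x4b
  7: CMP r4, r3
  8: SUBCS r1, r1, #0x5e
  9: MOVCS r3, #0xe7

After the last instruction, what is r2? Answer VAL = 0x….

VAL = 0xd2

[0] flags=1000 → (cmp)
[1] flags=1000 CS?F → skip
[2] flags=1000 HI?F → skip
[3] flags=1000 NE?T → r2=0xd2
[4] flags=0011 → (cmp)
[5] flags=0011 EQ?F → skip
[6] flags=0011 LS?F → skip
[7] flags=1001 → (cmp)
[8] flags=1001 CS?F → skip
[9] flags=1001 CS?F → skip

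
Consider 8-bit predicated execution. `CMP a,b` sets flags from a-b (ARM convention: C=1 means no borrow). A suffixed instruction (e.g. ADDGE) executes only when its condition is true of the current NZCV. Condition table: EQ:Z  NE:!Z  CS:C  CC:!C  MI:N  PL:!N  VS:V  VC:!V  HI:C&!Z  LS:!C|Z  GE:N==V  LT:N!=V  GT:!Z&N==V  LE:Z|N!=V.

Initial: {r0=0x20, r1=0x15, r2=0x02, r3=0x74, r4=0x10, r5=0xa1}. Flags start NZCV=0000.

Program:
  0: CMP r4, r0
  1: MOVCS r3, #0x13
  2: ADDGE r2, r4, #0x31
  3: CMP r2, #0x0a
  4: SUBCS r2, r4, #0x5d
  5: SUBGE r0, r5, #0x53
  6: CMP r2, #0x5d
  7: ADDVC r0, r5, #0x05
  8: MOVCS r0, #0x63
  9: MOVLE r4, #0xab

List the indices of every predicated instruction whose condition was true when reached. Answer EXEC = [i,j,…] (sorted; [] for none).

EXEC = [7,9]

[0] flags=1000 → (cmp)
[1] flags=1000 CS?F → skip
[2] flags=1000 GE?F → skip
[3] flags=1000 → (cmp)
[4] flags=1000 CS?F → skip
[5] flags=1000 GE?F → skip
[6] flags=1000 → (cmp)
[7] flags=1000 VC?T → r0=0xa6
[8] flags=1000 CS?F → skip
[9] flags=1000 LE?T → r4=0xab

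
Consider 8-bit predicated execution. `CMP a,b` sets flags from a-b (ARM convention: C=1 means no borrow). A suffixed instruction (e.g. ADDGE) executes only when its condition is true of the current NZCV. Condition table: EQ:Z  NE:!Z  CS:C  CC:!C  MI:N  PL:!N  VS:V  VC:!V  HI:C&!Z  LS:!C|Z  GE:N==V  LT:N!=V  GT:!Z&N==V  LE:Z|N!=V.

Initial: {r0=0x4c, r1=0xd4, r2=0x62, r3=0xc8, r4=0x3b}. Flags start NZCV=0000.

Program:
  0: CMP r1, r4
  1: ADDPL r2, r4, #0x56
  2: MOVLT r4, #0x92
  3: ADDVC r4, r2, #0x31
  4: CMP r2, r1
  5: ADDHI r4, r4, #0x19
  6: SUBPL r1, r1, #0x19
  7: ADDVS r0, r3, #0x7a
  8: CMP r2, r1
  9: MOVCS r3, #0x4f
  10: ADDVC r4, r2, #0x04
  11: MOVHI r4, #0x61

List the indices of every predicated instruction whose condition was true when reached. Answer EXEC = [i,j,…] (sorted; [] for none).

EXEC = [2,3,7]

0: ✓ CMP  NZCV=1010
1: · ADDPL
2: ✓ MOVLT  r4←0x92
3: ✓ ADDVC  r4←0x93
4: ✓ CMP  NZCV=1001
5: · ADDHI
6: · SUBPL
7: ✓ ADDVS  r0←0x42
8: ✓ CMP  NZCV=1001
9: · MOVCS
10: · ADDVC
11: · MOVHI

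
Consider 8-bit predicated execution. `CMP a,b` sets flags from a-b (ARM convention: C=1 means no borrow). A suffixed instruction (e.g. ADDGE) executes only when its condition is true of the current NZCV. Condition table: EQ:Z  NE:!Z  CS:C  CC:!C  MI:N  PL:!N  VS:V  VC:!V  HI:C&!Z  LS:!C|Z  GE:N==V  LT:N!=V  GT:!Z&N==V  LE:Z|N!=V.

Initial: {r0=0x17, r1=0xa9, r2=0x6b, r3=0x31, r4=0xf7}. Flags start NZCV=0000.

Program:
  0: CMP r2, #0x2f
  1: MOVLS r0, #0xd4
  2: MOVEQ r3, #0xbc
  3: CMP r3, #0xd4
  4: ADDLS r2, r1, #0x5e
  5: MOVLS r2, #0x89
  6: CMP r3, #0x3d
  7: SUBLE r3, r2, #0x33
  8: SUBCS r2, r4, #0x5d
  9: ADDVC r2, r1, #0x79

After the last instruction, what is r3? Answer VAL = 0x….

VAL = 0x56

0: ✓ CMP  NZCV=0010
1: · MOVLS
2: · MOVEQ
3: ✓ CMP  NZCV=0000
4: ✓ ADDLS  r2←0x07
5: ✓ MOVLS  r2←0x89
6: ✓ CMP  NZCV=1000
7: ✓ SUBLE  r3←0x56
8: · SUBCS
9: ✓ ADDVC  r2←0x22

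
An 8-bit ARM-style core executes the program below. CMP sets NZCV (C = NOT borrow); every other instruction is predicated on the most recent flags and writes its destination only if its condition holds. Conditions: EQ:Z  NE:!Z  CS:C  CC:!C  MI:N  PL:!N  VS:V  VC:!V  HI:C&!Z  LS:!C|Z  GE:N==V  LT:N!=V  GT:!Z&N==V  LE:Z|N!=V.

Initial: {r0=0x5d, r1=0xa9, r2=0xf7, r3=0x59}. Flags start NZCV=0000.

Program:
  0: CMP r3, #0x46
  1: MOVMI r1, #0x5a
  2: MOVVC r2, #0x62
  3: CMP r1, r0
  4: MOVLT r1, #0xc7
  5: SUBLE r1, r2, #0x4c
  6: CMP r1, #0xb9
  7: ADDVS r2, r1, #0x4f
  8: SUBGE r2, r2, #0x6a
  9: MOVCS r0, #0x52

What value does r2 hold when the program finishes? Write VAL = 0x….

VAL = 0xf8

0: ✓ CMP  NZCV=0010
1: · MOVMI
2: ✓ MOVVC  r2←0x62
3: ✓ CMP  NZCV=0011
4: ✓ MOVLT  r1←0xc7
5: ✓ SUBLE  r1←0x16
6: ✓ CMP  NZCV=0000
7: · ADDVS
8: ✓ SUBGE  r2←0xf8
9: · MOVCS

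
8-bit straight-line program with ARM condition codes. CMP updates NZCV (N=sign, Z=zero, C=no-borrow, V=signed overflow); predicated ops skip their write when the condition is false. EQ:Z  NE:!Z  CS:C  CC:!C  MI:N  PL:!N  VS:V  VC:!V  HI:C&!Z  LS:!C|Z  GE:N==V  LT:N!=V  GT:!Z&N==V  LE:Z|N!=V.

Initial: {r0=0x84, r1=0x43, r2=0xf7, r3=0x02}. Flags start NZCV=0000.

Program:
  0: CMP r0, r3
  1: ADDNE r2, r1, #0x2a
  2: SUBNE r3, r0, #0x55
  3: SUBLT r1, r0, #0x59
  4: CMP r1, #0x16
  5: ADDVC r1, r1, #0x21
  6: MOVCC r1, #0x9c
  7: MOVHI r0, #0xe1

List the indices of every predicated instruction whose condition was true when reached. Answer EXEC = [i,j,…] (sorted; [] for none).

EXEC = [1,2,3,5,7]

[0] flags=1010 → (cmp)
[1] flags=1010 NE?T → r2=0x6d
[2] flags=1010 NE?T → r3=0x2f
[3] flags=1010 LT?T → r1=0x2b
[4] flags=0010 → (cmp)
[5] flags=0010 VC?T → r1=0x4c
[6] flags=0010 CC?F → skip
[7] flags=0010 HI?T → r0=0xe1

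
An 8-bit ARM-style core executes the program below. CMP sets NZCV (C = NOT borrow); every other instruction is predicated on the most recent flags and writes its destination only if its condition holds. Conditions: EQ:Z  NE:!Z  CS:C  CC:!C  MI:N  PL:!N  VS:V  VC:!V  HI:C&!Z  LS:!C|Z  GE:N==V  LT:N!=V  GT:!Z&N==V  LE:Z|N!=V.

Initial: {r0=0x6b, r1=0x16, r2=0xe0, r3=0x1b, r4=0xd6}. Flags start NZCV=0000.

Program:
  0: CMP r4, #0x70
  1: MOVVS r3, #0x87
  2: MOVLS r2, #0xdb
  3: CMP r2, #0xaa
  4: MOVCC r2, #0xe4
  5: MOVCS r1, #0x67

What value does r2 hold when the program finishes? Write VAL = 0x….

VAL = 0xe0

0: ✓ CMP  NZCV=0011
1: ✓ MOVVS  r3←0x87
2: · MOVLS
3: ✓ CMP  NZCV=0010
4: · MOVCC
5: ✓ MOVCS  r1←0x67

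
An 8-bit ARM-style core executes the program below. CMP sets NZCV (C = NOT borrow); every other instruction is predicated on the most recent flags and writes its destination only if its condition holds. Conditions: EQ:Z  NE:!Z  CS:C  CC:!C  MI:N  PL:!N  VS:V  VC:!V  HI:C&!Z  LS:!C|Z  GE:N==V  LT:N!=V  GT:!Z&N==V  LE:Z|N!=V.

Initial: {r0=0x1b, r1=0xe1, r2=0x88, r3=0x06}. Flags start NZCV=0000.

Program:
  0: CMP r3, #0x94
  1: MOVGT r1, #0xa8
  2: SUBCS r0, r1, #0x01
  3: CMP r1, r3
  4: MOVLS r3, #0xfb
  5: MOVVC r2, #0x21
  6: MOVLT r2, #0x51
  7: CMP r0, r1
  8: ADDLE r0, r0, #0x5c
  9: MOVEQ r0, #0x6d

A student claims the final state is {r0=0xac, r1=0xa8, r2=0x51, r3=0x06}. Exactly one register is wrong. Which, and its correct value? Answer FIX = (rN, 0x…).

0: ✓ CMP  NZCV=0000
1: ✓ MOVGT  r1←0xa8
2: · SUBCS
3: ✓ CMP  NZCV=1010
4: · MOVLS
5: ✓ MOVVC  r2←0x21
6: ✓ MOVLT  r2←0x51
7: ✓ CMP  NZCV=0000
8: · ADDLE
9: · MOVEQ

FIX = (r0, 0x1b)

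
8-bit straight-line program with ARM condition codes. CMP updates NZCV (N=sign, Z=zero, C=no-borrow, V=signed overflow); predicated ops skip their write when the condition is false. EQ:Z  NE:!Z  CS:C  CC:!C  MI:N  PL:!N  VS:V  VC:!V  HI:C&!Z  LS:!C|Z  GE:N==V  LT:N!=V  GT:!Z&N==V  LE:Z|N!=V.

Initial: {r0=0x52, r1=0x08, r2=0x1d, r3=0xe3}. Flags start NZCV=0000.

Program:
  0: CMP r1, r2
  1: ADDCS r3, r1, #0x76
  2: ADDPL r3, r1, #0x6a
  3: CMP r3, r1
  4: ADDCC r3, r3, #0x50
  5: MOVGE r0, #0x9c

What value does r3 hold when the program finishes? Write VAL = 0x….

0: ✓ CMP  NZCV=1000
1: · ADDCS
2: · ADDPL
3: ✓ CMP  NZCV=1010
4: · ADDCC
5: · MOVGE

VAL = 0xe3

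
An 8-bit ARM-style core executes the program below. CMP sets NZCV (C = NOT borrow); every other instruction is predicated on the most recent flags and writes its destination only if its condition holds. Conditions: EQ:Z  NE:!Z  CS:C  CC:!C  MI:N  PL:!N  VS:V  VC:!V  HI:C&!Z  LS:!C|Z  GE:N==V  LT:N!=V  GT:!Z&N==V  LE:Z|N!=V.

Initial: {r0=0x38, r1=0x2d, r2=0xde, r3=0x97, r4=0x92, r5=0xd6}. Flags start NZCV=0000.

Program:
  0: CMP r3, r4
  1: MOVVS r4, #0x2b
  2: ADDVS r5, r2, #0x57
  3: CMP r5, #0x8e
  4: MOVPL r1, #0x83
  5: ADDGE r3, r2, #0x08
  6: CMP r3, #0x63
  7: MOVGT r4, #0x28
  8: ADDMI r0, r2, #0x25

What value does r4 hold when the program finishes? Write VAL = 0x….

VAL = 0x92

[0] flags=0010 → (cmp)
[1] flags=0010 VS?F → skip
[2] flags=0010 VS?F → skip
[3] flags=0010 → (cmp)
[4] flags=0010 PL?T → r1=0x83
[5] flags=0010 GE?T → r3=0xe6
[6] flags=1010 → (cmp)
[7] flags=1010 GT?F → skip
[8] flags=1010 MI?T → r0=0x03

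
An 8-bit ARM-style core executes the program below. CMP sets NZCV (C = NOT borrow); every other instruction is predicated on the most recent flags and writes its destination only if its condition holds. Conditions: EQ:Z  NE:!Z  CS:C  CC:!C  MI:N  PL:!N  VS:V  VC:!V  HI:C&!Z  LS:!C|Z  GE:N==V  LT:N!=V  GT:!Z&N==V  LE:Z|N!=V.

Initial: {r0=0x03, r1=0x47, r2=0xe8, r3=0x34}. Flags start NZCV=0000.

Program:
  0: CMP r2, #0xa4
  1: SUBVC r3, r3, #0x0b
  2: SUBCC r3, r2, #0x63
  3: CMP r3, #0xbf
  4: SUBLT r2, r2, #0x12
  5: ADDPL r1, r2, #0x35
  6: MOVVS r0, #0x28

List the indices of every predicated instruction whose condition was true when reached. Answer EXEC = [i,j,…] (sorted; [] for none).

EXEC = [1,5]

[0] flags=0010 → (cmp)
[1] flags=0010 VC?T → r3=0x29
[2] flags=0010 CC?F → skip
[3] flags=0000 → (cmp)
[4] flags=0000 LT?F → skip
[5] flags=0000 PL?T → r1=0x1d
[6] flags=0000 VS?F → skip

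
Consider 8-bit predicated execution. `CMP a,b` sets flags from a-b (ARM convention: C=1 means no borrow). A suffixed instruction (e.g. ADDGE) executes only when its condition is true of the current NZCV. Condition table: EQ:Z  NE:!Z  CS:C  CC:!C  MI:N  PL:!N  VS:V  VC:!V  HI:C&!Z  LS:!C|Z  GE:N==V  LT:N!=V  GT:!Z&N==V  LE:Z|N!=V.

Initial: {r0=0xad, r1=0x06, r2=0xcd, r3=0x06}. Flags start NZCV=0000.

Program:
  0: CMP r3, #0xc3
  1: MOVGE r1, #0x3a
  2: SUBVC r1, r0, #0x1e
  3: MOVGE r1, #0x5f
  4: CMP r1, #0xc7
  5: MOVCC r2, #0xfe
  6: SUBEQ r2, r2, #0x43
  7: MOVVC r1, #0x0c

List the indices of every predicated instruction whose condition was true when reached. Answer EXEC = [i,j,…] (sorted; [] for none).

[0] flags=0000 → (cmp)
[1] flags=0000 GE?T → r1=0x3a
[2] flags=0000 VC?T → r1=0x8f
[3] flags=0000 GE?T → r1=0x5f
[4] flags=1001 → (cmp)
[5] flags=1001 CC?T → r2=0xfe
[6] flags=1001 EQ?F → skip
[7] flags=1001 VC?F → skip

EXEC = [1,2,3,5]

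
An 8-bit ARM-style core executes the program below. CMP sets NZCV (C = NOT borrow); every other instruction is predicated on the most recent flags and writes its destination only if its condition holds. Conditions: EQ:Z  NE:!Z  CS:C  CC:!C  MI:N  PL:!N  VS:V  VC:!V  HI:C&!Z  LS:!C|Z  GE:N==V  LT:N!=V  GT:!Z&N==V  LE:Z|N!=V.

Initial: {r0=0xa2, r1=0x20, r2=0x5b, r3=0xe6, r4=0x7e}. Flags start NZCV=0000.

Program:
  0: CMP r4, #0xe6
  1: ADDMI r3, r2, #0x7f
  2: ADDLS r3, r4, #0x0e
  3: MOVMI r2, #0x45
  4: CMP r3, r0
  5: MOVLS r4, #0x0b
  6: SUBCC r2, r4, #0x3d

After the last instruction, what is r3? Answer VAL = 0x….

VAL = 0x8c

0: ✓ CMP  NZCV=1001
1: ✓ ADDMI  r3←0xda
2: ✓ ADDLS  r3←0x8c
3: ✓ MOVMI  r2←0x45
4: ✓ CMP  NZCV=1000
5: ✓ MOVLS  r4←0x0b
6: ✓ SUBCC  r2←0xce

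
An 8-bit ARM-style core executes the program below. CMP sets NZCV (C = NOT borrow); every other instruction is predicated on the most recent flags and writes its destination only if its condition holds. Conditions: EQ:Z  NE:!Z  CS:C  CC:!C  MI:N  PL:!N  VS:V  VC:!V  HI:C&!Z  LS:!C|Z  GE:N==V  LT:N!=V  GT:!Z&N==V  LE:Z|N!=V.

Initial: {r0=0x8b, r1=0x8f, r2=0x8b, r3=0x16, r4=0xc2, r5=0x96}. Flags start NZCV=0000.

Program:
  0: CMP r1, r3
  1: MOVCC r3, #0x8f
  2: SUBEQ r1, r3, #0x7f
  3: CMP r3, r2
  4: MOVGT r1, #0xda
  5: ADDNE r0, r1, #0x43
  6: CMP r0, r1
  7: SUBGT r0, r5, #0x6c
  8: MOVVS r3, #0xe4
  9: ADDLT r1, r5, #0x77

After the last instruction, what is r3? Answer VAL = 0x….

VAL = 0x16

0: ✓ CMP  NZCV=0011
1: · MOVCC
2: · SUBEQ
3: ✓ CMP  NZCV=1001
4: ✓ MOVGT  r1←0xda
5: ✓ ADDNE  r0←0x1d
6: ✓ CMP  NZCV=0000
7: ✓ SUBGT  r0←0x2a
8: · MOVVS
9: · ADDLT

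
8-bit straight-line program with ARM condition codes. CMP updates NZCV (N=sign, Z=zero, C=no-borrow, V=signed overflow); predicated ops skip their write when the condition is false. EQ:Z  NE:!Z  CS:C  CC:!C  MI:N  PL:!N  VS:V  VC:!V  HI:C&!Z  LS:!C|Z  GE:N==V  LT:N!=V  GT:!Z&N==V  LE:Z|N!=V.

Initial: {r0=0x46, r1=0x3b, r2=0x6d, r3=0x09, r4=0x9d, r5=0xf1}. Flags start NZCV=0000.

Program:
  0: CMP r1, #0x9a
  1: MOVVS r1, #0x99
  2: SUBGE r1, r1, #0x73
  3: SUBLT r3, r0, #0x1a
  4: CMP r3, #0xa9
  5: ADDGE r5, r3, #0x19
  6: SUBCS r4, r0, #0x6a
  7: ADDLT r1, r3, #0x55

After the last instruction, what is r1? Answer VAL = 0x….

VAL = 0x26

[0] flags=1001 → (cmp)
[1] flags=1001 VS?T → r1=0x99
[2] flags=1001 GE?T → r1=0x26
[3] flags=1001 LT?F → skip
[4] flags=0000 → (cmp)
[5] flags=0000 GE?T → r5=0x22
[6] flags=0000 CS?F → skip
[7] flags=0000 LT?F → skip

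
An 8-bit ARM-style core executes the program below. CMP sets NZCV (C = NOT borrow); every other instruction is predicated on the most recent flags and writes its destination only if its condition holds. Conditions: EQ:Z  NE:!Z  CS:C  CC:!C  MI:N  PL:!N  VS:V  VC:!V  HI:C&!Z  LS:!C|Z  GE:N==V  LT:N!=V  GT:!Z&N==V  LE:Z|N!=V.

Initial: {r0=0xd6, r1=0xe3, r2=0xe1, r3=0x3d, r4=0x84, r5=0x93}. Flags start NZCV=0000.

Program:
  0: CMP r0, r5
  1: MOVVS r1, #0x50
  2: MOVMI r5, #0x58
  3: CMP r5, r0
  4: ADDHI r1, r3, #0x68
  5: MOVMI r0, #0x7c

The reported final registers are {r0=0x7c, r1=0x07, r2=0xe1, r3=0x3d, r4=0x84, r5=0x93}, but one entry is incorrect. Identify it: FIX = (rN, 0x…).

FIX = (r1, 0xe3)

[0] flags=0010 → (cmp)
[1] flags=0010 VS?F → skip
[2] flags=0010 MI?F → skip
[3] flags=1000 → (cmp)
[4] flags=1000 HI?F → skip
[5] flags=1000 MI?T → r0=0x7c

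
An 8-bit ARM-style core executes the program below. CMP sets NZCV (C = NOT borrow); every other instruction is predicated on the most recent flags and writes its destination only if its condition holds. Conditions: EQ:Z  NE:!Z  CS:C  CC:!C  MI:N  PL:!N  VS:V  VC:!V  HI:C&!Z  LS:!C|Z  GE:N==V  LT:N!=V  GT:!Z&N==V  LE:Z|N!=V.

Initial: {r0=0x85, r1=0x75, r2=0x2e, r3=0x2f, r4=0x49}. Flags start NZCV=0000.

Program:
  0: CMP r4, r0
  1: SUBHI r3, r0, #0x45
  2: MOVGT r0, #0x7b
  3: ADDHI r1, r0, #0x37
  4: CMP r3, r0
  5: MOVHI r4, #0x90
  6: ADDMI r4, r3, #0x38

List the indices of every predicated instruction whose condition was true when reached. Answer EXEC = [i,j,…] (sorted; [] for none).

EXEC = [2,6]

0: ✓ CMP  NZCV=1001
1: · SUBHI
2: ✓ MOVGT  r0←0x7b
3: · ADDHI
4: ✓ CMP  NZCV=1000
5: · MOVHI
6: ✓ ADDMI  r4←0x67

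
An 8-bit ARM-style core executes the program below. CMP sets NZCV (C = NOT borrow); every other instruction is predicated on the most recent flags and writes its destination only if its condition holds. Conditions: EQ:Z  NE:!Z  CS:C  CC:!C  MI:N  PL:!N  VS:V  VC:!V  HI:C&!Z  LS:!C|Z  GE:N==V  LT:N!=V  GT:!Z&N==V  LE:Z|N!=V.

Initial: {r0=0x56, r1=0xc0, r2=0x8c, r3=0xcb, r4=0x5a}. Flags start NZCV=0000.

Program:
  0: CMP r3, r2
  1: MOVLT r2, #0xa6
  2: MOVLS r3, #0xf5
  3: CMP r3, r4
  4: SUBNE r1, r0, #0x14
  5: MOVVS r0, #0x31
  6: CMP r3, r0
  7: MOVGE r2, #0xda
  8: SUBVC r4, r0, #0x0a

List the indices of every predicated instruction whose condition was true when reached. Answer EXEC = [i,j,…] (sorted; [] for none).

EXEC = [4,5,8]

[0] flags=0010 → (cmp)
[1] flags=0010 LT?F → skip
[2] flags=0010 LS?F → skip
[3] flags=0011 → (cmp)
[4] flags=0011 NE?T → r1=0x42
[5] flags=0011 VS?T → r0=0x31
[6] flags=1010 → (cmp)
[7] flags=1010 GE?F → skip
[8] flags=1010 VC?T → r4=0x27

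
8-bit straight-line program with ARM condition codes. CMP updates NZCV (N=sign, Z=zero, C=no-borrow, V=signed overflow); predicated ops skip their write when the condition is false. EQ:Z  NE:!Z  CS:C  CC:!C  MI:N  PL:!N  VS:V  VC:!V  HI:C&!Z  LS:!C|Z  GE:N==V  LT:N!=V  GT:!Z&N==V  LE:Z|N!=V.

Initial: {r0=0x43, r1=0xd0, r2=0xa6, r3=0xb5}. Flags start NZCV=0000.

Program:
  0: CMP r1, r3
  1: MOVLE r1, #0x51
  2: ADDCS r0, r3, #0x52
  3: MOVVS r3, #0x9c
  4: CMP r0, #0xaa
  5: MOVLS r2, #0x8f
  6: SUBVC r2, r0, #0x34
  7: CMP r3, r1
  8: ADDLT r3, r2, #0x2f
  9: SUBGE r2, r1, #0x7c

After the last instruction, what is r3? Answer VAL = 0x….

[0] flags=0010 → (cmp)
[1] flags=0010 LE?F → skip
[2] flags=0010 CS?T → r0=0x07
[3] flags=0010 VS?F → skip
[4] flags=0000 → (cmp)
[5] flags=0000 LS?T → r2=0x8f
[6] flags=0000 VC?T → r2=0xd3
[7] flags=1000 → (cmp)
[8] flags=1000 LT?T → r3=0x02
[9] flags=1000 GE?F → skip

VAL = 0x02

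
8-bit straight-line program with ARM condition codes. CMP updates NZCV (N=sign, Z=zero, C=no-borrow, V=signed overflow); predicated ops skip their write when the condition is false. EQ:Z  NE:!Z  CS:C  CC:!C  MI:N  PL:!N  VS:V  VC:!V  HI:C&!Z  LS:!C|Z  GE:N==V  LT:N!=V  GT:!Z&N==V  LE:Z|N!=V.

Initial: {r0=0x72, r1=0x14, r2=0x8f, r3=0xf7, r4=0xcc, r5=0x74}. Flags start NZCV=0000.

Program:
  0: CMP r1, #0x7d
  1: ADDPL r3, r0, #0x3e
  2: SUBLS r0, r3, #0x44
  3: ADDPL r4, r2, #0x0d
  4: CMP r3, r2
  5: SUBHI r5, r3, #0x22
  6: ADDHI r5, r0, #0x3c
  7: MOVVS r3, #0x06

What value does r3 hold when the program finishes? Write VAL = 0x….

0: ✓ CMP  NZCV=1000
1: · ADDPL
2: ✓ SUBLS  r0←0xb3
3: · ADDPL
4: ✓ CMP  NZCV=0010
5: ✓ SUBHI  r5←0xd5
6: ✓ ADDHI  r5←0xef
7: · MOVVS

VAL = 0xf7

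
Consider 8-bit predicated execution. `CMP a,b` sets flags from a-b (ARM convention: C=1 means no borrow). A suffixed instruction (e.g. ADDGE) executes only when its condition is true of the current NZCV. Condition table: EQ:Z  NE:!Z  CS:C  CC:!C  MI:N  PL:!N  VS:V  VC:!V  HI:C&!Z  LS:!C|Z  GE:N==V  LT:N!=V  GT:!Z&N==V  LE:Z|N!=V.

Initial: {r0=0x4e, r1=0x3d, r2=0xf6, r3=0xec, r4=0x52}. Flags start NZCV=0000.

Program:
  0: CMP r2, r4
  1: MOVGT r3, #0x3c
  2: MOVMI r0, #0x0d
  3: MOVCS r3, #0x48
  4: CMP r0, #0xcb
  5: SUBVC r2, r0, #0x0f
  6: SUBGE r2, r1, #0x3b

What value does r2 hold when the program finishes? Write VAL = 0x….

VAL = 0x02

0: ✓ CMP  NZCV=1010
1: · MOVGT
2: ✓ MOVMI  r0←0x0d
3: ✓ MOVCS  r3←0x48
4: ✓ CMP  NZCV=0000
5: ✓ SUBVC  r2←0xfe
6: ✓ SUBGE  r2←0x02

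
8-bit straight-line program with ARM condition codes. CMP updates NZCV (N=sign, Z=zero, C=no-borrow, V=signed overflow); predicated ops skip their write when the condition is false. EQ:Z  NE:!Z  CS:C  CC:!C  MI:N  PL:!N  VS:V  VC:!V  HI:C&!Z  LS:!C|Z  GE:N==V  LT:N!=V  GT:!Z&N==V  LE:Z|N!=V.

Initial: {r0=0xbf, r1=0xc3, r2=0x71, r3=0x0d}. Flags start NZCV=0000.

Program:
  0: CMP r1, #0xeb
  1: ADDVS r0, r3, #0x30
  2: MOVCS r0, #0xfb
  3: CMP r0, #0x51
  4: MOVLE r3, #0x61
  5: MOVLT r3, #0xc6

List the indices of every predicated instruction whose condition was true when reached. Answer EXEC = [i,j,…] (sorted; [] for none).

[0] flags=1000 → (cmp)
[1] flags=1000 VS?F → skip
[2] flags=1000 CS?F → skip
[3] flags=0011 → (cmp)
[4] flags=0011 LE?T → r3=0x61
[5] flags=0011 LT?T → r3=0xc6

EXEC = [4,5]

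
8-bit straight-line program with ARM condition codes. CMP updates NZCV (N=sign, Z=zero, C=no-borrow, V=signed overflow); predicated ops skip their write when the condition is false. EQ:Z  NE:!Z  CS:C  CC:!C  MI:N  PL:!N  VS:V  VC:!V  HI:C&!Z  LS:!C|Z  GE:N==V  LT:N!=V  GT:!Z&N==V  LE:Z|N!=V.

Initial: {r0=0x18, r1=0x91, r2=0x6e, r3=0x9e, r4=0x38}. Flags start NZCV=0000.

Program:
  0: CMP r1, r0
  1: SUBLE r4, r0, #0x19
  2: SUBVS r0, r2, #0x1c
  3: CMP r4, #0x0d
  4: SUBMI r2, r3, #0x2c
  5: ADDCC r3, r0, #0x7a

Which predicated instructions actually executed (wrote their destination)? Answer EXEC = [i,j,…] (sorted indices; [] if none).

[0] flags=0011 → (cmp)
[1] flags=0011 LE?T → r4=0xff
[2] flags=0011 VS?T → r0=0x52
[3] flags=1010 → (cmp)
[4] flags=1010 MI?T → r2=0x72
[5] flags=1010 CC?F → skip

EXEC = [1,2,4]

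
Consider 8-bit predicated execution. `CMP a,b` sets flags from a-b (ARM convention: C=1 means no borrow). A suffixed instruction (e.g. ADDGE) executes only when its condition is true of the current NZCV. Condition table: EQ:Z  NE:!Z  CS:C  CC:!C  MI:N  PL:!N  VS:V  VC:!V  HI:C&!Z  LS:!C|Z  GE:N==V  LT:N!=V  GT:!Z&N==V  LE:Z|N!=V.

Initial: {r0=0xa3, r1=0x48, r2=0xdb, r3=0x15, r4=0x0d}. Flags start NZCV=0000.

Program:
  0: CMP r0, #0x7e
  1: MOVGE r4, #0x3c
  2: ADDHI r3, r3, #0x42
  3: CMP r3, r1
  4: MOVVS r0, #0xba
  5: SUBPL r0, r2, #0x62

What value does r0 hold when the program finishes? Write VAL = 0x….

VAL = 0x79

0: ✓ CMP  NZCV=0011
1: · MOVGE
2: ✓ ADDHI  r3←0x57
3: ✓ CMP  NZCV=0010
4: · MOVVS
5: ✓ SUBPL  r0←0x79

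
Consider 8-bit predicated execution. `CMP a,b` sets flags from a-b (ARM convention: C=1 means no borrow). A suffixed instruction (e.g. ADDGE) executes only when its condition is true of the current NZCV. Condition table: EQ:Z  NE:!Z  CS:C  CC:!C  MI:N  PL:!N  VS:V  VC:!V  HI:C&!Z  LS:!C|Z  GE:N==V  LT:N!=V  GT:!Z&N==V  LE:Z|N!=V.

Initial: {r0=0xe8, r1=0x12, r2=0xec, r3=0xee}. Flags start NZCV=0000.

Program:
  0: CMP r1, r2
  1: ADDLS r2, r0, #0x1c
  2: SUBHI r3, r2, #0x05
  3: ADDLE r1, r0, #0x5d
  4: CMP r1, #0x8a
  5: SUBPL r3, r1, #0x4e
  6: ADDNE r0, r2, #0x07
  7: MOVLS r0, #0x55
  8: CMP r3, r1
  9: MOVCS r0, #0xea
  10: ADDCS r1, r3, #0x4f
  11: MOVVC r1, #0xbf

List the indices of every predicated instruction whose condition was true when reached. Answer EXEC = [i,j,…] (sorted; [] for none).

EXEC = [1,6,7,9,10,11]

[0] flags=0000 → (cmp)
[1] flags=0000 LS?T → r2=0x04
[2] flags=0000 HI?F → skip
[3] flags=0000 LE?F → skip
[4] flags=1001 → (cmp)
[5] flags=1001 PL?F → skip
[6] flags=1001 NE?T → r0=0x0b
[7] flags=1001 LS?T → r0=0x55
[8] flags=1010 → (cmp)
[9] flags=1010 CS?T → r0=0xea
[10] flags=1010 CS?T → r1=0x3d
[11] flags=1010 VC?T → r1=0xbf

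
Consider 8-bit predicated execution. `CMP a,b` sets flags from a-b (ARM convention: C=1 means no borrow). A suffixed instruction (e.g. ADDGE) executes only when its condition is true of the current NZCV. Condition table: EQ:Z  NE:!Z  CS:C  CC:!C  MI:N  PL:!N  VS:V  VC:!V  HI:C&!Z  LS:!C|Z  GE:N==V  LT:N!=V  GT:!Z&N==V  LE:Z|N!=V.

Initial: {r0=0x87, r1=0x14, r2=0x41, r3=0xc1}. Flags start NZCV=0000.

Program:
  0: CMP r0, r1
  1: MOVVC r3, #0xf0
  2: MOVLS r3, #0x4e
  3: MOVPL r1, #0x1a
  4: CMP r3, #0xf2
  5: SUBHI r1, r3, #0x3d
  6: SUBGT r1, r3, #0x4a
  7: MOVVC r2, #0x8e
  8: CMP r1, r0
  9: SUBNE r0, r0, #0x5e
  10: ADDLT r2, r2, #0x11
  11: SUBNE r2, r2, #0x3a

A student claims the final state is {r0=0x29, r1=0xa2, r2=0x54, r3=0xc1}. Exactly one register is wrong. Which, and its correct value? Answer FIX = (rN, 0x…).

0: ✓ CMP  NZCV=0011
1: · MOVVC
2: · MOVLS
3: ✓ MOVPL  r1←0x1a
4: ✓ CMP  NZCV=1000
5: · SUBHI
6: · SUBGT
7: ✓ MOVVC  r2←0x8e
8: ✓ CMP  NZCV=1001
9: ✓ SUBNE  r0←0x29
10: · ADDLT
11: ✓ SUBNE  r2←0x54

FIX = (r1, 0x1a)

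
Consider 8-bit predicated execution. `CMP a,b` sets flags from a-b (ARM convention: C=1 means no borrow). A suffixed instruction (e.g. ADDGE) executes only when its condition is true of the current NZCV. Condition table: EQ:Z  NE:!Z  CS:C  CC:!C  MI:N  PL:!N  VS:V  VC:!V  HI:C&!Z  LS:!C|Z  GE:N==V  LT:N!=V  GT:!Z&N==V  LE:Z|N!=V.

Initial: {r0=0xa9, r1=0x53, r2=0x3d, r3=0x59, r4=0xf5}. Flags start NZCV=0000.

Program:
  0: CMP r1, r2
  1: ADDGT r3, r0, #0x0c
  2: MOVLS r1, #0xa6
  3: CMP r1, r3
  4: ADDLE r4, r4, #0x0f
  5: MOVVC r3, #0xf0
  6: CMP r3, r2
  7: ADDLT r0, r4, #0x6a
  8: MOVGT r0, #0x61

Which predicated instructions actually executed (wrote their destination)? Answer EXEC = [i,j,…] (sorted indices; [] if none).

EXEC = [1,7]

[0] flags=0010 → (cmp)
[1] flags=0010 GT?T → r3=0xb5
[2] flags=0010 LS?F → skip
[3] flags=1001 → (cmp)
[4] flags=1001 LE?F → skip
[5] flags=1001 VC?F → skip
[6] flags=0011 → (cmp)
[7] flags=0011 LT?T → r0=0x5f
[8] flags=0011 GT?F → skip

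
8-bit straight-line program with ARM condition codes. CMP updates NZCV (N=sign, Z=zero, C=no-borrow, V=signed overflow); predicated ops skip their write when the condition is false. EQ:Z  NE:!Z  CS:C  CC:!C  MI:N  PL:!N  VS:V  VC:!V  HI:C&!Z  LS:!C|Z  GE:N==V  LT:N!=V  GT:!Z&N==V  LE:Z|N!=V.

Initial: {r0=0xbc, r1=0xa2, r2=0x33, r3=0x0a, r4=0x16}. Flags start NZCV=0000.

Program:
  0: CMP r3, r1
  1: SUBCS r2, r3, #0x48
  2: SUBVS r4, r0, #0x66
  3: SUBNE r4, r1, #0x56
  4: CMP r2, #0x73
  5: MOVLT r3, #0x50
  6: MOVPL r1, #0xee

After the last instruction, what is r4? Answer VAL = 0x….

[0] flags=0000 → (cmp)
[1] flags=0000 CS?F → skip
[2] flags=0000 VS?F → skip
[3] flags=0000 NE?T → r4=0x4c
[4] flags=1000 → (cmp)
[5] flags=1000 LT?T → r3=0x50
[6] flags=1000 PL?F → skip

VAL = 0x4c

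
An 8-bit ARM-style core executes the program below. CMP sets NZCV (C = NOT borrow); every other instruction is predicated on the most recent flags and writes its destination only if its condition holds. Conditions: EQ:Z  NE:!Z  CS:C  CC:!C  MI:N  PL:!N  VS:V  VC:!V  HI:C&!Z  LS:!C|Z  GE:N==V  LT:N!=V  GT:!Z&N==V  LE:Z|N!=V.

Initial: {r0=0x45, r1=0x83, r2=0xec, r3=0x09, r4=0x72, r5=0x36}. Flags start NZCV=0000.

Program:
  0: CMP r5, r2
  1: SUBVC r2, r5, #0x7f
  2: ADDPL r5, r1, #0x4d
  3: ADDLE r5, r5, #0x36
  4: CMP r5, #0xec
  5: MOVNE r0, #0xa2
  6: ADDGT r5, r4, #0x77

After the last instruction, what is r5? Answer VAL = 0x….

[0] flags=0000 → (cmp)
[1] flags=0000 VC?T → r2=0xb7
[2] flags=0000 PL?T → r5=0xd0
[3] flags=0000 LE?F → skip
[4] flags=1000 → (cmp)
[5] flags=1000 NE?T → r0=0xa2
[6] flags=1000 GT?F → skip

VAL = 0xd0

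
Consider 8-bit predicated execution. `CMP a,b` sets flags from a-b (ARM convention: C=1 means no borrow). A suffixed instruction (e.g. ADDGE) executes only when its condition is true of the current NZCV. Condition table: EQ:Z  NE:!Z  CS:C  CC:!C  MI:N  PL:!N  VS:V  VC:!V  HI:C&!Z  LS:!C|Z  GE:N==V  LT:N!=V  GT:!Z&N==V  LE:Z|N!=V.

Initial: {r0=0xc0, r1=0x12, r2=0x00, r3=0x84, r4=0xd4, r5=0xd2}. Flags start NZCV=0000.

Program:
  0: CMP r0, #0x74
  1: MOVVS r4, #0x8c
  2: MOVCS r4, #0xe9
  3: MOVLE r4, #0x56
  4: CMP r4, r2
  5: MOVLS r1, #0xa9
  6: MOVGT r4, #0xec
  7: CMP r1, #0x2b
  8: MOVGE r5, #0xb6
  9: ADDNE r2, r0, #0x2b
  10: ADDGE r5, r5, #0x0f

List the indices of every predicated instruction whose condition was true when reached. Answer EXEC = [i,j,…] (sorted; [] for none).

0: ✓ CMP  NZCV=0011
1: ✓ MOVVS  r4←0x8c
2: ✓ MOVCS  r4←0xe9
3: ✓ MOVLE  r4←0x56
4: ✓ CMP  NZCV=0010
5: · MOVLS
6: ✓ MOVGT  r4←0xec
7: ✓ CMP  NZCV=1000
8: · MOVGE
9: ✓ ADDNE  r2←0xeb
10: · ADDGE

EXEC = [1,2,3,6,9]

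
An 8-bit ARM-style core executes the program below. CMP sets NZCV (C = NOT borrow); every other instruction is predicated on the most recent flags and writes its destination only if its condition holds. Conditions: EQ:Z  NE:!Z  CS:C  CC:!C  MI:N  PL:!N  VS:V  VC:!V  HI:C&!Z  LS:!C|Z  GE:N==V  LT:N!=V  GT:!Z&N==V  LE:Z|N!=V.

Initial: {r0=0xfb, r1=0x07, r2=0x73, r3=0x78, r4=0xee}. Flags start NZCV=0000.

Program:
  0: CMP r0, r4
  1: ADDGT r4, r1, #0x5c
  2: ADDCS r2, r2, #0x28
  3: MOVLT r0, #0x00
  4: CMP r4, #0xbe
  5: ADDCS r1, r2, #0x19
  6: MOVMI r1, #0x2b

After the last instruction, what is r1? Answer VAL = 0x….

[0] flags=0010 → (cmp)
[1] flags=0010 GT?T → r4=0x63
[2] flags=0010 CS?T → r2=0x9b
[3] flags=0010 LT?F → skip
[4] flags=1001 → (cmp)
[5] flags=1001 CS?F → skip
[6] flags=1001 MI?T → r1=0x2b

VAL = 0x2b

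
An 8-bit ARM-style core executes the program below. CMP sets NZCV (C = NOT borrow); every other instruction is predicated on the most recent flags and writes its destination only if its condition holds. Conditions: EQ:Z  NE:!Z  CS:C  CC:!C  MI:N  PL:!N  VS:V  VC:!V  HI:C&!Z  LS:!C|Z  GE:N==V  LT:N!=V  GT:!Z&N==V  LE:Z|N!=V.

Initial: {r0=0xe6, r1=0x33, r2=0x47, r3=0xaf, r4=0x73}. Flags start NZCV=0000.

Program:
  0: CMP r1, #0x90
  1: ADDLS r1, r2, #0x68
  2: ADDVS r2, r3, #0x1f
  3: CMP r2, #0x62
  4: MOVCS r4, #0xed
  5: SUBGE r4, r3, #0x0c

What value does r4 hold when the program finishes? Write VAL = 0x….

VAL = 0xed

[0] flags=1001 → (cmp)
[1] flags=1001 LS?T → r1=0xaf
[2] flags=1001 VS?T → r2=0xce
[3] flags=0011 → (cmp)
[4] flags=0011 CS?T → r4=0xed
[5] flags=0011 GE?F → skip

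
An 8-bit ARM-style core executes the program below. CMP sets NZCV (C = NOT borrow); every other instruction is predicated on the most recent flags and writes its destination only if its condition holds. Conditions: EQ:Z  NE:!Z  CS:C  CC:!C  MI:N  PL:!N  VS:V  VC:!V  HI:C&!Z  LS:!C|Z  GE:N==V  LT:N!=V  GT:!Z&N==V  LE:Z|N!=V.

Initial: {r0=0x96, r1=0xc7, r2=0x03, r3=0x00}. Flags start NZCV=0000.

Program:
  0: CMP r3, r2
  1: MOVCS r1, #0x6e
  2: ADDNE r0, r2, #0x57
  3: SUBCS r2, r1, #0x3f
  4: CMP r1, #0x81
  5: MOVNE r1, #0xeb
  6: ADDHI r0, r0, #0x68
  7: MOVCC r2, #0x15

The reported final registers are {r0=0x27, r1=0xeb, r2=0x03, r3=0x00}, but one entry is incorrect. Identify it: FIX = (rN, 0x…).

[0] flags=1000 → (cmp)
[1] flags=1000 CS?F → skip
[2] flags=1000 NE?T → r0=0x5a
[3] flags=1000 CS?F → skip
[4] flags=0010 → (cmp)
[5] flags=0010 NE?T → r1=0xeb
[6] flags=0010 HI?T → r0=0xc2
[7] flags=0010 CC?F → skip

FIX = (r0, 0xc2)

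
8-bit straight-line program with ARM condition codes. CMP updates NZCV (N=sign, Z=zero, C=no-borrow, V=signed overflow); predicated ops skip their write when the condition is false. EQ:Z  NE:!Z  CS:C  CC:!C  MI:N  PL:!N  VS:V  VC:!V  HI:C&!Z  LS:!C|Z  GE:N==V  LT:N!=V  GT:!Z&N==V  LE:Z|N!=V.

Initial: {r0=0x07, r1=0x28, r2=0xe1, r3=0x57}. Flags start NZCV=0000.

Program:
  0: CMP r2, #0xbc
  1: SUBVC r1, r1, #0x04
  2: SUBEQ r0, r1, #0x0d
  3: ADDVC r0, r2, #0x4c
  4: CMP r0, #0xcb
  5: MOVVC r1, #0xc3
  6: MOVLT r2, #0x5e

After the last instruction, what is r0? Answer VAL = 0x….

VAL = 0x2d

[0] flags=0010 → (cmp)
[1] flags=0010 VC?T → r1=0x24
[2] flags=0010 EQ?F → skip
[3] flags=0010 VC?T → r0=0x2d
[4] flags=0000 → (cmp)
[5] flags=0000 VC?T → r1=0xc3
[6] flags=0000 LT?F → skip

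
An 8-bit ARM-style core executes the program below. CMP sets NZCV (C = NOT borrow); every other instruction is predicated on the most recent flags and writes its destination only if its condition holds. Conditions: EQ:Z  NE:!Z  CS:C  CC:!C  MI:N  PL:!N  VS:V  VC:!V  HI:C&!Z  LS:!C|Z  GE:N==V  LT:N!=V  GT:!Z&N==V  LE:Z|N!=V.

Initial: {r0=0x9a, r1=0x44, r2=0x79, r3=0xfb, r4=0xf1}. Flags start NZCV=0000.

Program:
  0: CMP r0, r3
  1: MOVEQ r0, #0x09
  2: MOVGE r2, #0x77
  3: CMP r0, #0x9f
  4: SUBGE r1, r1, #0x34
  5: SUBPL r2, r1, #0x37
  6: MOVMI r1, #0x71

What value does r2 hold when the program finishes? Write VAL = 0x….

VAL = 0x79

[0] flags=1000 → (cmp)
[1] flags=1000 EQ?F → skip
[2] flags=1000 GE?F → skip
[3] flags=1000 → (cmp)
[4] flags=1000 GE?F → skip
[5] flags=1000 PL?F → skip
[6] flags=1000 MI?T → r1=0x71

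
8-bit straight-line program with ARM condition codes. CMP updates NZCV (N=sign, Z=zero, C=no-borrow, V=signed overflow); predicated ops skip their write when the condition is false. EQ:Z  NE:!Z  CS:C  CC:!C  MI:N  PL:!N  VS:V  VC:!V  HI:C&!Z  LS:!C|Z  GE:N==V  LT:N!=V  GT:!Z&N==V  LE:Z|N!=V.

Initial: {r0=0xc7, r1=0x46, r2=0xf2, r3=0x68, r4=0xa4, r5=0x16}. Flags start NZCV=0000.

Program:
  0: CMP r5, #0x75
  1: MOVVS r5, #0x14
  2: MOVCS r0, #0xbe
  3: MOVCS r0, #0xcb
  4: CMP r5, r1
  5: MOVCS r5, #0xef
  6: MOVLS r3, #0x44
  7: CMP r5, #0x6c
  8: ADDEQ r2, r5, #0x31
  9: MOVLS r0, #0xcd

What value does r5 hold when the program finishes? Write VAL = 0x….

VAL = 0x16

0: ✓ CMP  NZCV=1000
1: · MOVVS
2: · MOVCS
3: · MOVCS
4: ✓ CMP  NZCV=1000
5: · MOVCS
6: ✓ MOVLS  r3←0x44
7: ✓ CMP  NZCV=1000
8: · ADDEQ
9: ✓ MOVLS  r0←0xcd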